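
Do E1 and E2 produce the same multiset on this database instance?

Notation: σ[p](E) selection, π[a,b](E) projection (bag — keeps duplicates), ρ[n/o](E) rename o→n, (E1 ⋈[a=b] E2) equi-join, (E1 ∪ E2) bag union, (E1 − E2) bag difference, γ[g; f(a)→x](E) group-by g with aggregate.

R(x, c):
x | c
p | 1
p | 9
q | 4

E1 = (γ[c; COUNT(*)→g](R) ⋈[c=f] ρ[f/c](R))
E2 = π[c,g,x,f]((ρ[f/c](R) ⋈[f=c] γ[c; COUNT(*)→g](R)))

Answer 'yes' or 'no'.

E1 stepwise |·|:
  R → 3
  γ[c; COUNT(*)→g](R) → 3
  R → 3
  ρ[f/c](R) → 3
  (γ[c; COUNT(*)→g](R) ⋈[c=f] ρ[f/c](R)) → 3
E2 stepwise |·|:
  R → 3
  ρ[f/c](R) → 3
  R → 3
  γ[c; COUNT(*)→g](R) → 3
  (ρ[f/c](R) ⋈[f=c] γ[c; COUNT(*)→g](R)) → 3
  π[c,g,x,f]((ρ[f/c](R) ⋈[f=c] γ[c; COUNT(*)→g](R))) → 3

E1 and E2 produce the same multiset:
c | g | x | f
1 | 1 | p | 1
4 | 1 | q | 4
9 | 1 | p | 9

yes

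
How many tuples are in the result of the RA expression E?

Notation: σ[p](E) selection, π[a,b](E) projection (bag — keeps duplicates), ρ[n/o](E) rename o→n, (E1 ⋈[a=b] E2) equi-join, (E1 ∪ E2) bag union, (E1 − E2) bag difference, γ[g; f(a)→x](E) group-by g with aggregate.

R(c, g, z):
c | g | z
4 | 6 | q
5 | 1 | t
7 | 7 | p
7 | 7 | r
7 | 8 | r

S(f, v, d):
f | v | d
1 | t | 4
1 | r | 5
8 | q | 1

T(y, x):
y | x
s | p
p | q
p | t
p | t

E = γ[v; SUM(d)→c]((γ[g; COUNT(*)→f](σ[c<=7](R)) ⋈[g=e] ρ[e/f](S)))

Stepwise |·|:
  R → 5
  σ[c<=7](R) → 5
  γ[g; COUNT(*)→f](σ[c<=7](R)) → 4
  S → 3
  ρ[e/f](S) → 3
  (γ[g; COUNT(*)→f](σ[c<=7](R)) ⋈[g=e] ρ[e/f](S)) → 3
  γ[v; SUM(d)→c]((γ[g; COUNT(*)→f](σ[c<=7](R)) ⋈[g=e] ρ[e/f](S))) → 3

|E| = 3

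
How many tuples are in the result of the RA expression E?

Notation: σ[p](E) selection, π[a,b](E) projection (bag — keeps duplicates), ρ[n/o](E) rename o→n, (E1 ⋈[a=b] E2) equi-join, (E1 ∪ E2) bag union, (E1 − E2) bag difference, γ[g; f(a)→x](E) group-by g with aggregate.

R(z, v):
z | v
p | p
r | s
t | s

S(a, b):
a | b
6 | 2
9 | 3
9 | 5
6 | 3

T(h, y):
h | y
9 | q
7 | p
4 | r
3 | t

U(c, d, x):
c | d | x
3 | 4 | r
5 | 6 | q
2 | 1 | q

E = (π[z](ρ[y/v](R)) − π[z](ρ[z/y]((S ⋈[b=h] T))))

Stepwise |·|:
  R → 3
  ρ[y/v](R) → 3
  π[z](ρ[y/v](R)) → 3
  S → 4
  T → 4
  (S ⋈[b=h] T) → 2
  ρ[z/y]((S ⋈[b=h] T)) → 2
  π[z](ρ[z/y]((S ⋈[b=h] T))) → 2
  (π[z](ρ[y/v](R)) − π[z](ρ[z/y]((S ⋈[b=h] T)))) → 2

|E| = 2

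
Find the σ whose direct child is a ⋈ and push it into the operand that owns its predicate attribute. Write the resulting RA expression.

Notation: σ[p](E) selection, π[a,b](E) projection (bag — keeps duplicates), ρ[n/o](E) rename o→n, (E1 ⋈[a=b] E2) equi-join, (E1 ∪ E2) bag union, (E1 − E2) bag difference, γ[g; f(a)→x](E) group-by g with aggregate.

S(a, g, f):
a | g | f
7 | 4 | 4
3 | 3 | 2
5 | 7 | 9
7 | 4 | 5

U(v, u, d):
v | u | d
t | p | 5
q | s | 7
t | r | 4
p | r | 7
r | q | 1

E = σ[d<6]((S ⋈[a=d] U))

σ filters on d, owned by the right side.
E' = (S ⋈[a=d] σ[d<6](U))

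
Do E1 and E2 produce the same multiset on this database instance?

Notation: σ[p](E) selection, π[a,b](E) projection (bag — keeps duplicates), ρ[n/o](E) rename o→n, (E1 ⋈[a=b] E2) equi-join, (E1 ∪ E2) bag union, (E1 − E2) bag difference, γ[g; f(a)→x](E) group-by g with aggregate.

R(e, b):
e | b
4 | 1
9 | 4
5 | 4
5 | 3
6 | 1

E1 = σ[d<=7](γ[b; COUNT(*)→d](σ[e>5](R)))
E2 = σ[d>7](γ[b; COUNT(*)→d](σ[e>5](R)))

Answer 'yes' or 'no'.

E1 per-node cardinality:
  R → 5
  σ[e>5](R) → 2
  γ[b; COUNT(*)→d](σ[e>5](R)) → 2
  σ[d<=7](γ[b; COUNT(*)→d](σ[e>5](R))) → 2
E2 per-node cardinality:
  R → 5
  σ[e>5](R) → 2
  γ[b; COUNT(*)→d](σ[e>5](R)) → 2
  σ[d>7](γ[b; COUNT(*)→d](σ[e>5](R))) → 0

E1 result:
b | d
1 | 1
4 | 1
E2 result:
b | d
(0 rows)
Witness: (1, 1) appears 1× in E1 but 0× in E2.

no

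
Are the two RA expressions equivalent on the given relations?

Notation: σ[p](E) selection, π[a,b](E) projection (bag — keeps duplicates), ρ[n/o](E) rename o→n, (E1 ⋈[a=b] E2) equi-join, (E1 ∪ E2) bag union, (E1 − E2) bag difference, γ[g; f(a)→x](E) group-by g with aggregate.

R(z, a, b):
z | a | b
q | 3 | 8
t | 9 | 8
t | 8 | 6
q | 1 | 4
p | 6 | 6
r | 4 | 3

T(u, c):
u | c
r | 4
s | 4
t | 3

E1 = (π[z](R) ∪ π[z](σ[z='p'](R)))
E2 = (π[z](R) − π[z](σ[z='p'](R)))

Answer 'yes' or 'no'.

E1 per-node cardinality:
  R → 6
  π[z](R) → 6
  R → 6
  σ[z='p'](R) → 1
  π[z](σ[z='p'](R)) → 1
  (π[z](R) ∪ π[z](σ[z='p'](R))) → 7
E2 per-node cardinality:
  R → 6
  π[z](R) → 6
  R → 6
  σ[z='p'](R) → 1
  π[z](σ[z='p'](R)) → 1
  (π[z](R) − π[z](σ[z='p'](R))) → 5

E1 result:
z
p
p
q
q
r
t
t
E2 result:
z
q
q
r
t
t
Witness: ('p',) appears 2× in E1 but 0× in E2.

no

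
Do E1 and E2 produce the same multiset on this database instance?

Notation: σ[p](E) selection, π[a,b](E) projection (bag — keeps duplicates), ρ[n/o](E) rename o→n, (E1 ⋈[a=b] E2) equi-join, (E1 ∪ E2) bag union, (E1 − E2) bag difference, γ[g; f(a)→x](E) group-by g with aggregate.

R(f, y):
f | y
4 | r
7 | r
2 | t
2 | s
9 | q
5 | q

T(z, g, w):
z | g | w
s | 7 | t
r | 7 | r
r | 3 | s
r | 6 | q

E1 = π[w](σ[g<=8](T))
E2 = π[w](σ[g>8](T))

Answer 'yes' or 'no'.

E1 per-node cardinality:
  T → 4
  σ[g<=8](T) → 4
  π[w](σ[g<=8](T)) → 4
E2 per-node cardinality:
  T → 4
  σ[g>8](T) → 0
  π[w](σ[g>8](T)) → 0

E1 result:
w
q
r
s
t
E2 result:
w
(0 rows)
Witness: ('t',) appears 1× in E1 but 0× in E2.

no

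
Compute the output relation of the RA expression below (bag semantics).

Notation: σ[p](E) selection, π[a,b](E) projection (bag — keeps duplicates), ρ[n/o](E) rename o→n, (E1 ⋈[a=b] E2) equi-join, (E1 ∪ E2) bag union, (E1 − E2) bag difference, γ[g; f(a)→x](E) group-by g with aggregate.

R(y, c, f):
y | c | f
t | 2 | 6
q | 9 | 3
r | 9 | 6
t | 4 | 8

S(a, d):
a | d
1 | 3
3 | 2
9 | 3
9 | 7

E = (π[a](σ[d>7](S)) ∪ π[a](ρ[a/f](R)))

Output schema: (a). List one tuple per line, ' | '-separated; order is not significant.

Stepwise |·|:
  S → 4
  σ[d>7](S) → 0
  π[a](σ[d>7](S)) → 0
  R → 4
  ρ[a/f](R) → 4
  π[a](ρ[a/f](R)) → 4
  (π[a](σ[d>7](S)) ∪ π[a](ρ[a/f](R))) → 4

== RESULT ==
a
3
6
6
8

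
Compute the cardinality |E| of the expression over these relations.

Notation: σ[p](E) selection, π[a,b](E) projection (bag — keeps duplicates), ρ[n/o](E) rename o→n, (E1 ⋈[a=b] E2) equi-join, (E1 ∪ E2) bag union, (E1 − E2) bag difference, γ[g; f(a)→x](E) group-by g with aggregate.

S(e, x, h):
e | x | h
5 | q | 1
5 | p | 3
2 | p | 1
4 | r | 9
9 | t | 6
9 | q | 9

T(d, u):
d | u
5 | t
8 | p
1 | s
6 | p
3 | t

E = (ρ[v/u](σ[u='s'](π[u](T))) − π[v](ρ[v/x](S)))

Row counts bottom-up:
  T → 5
  π[u](T) → 5
  σ[u='s'](π[u](T)) → 1
  ρ[v/u](σ[u='s'](π[u](T))) → 1
  S → 6
  ρ[v/x](S) → 6
  π[v](ρ[v/x](S)) → 6
  (ρ[v/u](σ[u='s'](π[u](T))) − π[v](ρ[v/x](S))) → 1

|E| = 1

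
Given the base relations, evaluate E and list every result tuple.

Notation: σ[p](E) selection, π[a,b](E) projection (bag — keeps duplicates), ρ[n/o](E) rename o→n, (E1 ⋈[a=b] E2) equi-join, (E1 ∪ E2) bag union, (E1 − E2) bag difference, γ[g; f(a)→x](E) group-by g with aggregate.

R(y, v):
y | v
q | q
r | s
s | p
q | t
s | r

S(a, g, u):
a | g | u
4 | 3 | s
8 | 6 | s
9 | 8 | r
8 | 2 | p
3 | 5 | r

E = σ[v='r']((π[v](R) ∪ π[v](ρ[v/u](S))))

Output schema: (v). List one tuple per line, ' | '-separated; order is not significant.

Per-node cardinality:
  R → 5
  π[v](R) → 5
  S → 5
  ρ[v/u](S) → 5
  π[v](ρ[v/u](S)) → 5
  (π[v](R) ∪ π[v](ρ[v/u](S))) → 10
  σ[v='r']((π[v](R) ∪ π[v](ρ[v/u](S)))) → 3

== RESULT ==
v
r
r
r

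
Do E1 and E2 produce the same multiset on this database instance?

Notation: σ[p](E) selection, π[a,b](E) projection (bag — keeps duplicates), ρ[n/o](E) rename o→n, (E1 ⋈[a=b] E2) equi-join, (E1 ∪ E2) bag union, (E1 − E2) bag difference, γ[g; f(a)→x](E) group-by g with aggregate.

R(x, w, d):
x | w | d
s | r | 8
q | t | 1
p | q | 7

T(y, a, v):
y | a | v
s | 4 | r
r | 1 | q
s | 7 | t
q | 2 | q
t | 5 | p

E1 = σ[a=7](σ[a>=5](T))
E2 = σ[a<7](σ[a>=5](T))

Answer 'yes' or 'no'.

E1 per-node cardinality:
  T → 5
  σ[a>=5](T) → 2
  σ[a=7](σ[a>=5](T)) → 1
E2 per-node cardinality:
  T → 5
  σ[a>=5](T) → 2
  σ[a<7](σ[a>=5](T)) → 1

E1 result:
y | a | v
s | 7 | t
E2 result:
y | a | v
t | 5 | p
Witness: ('t', 5, 'p') appears 0× in E1 but 1× in E2.

no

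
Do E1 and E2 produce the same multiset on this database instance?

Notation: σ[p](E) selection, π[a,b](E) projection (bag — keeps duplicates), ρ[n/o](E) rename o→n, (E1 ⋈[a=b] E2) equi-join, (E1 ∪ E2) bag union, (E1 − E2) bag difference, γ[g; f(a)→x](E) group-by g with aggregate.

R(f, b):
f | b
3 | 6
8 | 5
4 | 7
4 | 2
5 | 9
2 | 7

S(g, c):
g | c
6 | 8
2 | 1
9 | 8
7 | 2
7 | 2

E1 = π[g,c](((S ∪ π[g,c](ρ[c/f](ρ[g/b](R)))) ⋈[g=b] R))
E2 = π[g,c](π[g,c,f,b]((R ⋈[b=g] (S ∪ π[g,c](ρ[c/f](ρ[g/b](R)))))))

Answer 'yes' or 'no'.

E1 stepwise |·|:
  S → 5
  R → 6
  ρ[g/b](R) → 6
  ρ[c/f](ρ[g/b](R)) → 6
  π[g,c](ρ[c/f](ρ[g/b](R))) → 6
  (S ∪ π[g,c](ρ[c/f](ρ[g/b](R)))) → 11
  R → 6
  ((S ∪ π[g,c](ρ[c/f](ρ[g/b](R)))) ⋈[g=b] R) → 15
  π[g,c](((S ∪ π[g,c](ρ[c/f](ρ[g/b](R)))) ⋈[g=b] R)) → 15
E2 stepwise |·|:
  R → 6
  S → 5
  R → 6
  ρ[g/b](R) → 6
  ρ[c/f](ρ[g/b](R)) → 6
  π[g,c](ρ[c/f](ρ[g/b](R))) → 6
  (S ∪ π[g,c](ρ[c/f](ρ[g/b](R)))) → 11
  (R ⋈[b=g] (S ∪ π[g,c](ρ[c/f](ρ[g/b](R))))) → 15
  π[g,c,f,b]((R ⋈[b=g] (S ∪ π[g,c](ρ[c/f](ρ[g/b](R)))))) → 15
  π[g,c](π[g,c,f,b]((R ⋈[b=g] (S ∪ π[g,c](ρ[c/f](ρ[g/b](R))))))) → 15

E1 and E2 produce the same multiset:
g | c
2 | 1
2 | 4
5 | 8
6 | 3
6 | 8
7 | 2
7 | 2
7 | 2
7 | 2
7 | 2
7 | 2
7 | 4
7 | 4
9 | 5
9 | 8

yes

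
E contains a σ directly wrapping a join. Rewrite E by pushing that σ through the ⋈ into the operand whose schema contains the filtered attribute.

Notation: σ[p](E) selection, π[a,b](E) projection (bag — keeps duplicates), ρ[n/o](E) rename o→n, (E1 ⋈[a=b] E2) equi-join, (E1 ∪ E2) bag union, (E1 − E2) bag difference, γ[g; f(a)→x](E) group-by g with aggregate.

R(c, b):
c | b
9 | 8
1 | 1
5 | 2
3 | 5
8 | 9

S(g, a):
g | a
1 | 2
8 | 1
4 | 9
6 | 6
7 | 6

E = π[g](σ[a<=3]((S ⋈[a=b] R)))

σ filters on a, owned by the left side.
E' = π[g]((σ[a<=3](S) ⋈[a=b] R))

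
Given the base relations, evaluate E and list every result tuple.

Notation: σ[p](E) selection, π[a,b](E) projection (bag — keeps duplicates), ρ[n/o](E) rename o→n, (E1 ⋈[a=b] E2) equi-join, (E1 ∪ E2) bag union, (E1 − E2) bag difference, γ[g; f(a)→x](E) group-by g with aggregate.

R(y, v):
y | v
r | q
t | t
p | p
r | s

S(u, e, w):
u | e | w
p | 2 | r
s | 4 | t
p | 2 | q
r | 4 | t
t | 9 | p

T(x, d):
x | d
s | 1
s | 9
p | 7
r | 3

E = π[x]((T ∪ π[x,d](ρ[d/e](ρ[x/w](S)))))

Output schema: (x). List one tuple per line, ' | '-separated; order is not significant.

Per-node cardinality:
  T → 4
  S → 5
  ρ[x/w](S) → 5
  ρ[d/e](ρ[x/w](S)) → 5
  π[x,d](ρ[d/e](ρ[x/w](S))) → 5
  (T ∪ π[x,d](ρ[d/e](ρ[x/w](S)))) → 9
  π[x]((T ∪ π[x,d](ρ[d/e](ρ[x/w](S))))) → 9

== RESULT ==
x
p
p
q
r
r
s
s
t
t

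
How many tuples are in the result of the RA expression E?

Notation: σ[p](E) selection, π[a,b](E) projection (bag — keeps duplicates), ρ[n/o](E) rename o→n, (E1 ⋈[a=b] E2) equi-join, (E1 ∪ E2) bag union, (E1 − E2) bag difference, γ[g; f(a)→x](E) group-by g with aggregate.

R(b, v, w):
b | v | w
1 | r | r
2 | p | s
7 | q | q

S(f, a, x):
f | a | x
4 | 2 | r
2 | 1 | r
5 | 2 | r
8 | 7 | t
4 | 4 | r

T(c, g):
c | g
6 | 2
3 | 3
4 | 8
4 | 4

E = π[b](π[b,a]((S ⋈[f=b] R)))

Per-node cardinality:
  S → 5
  R → 3
  (S ⋈[f=b] R) → 1
  π[b,a]((S ⋈[f=b] R)) → 1
  π[b](π[b,a]((S ⋈[f=b] R))) → 1

|E| = 1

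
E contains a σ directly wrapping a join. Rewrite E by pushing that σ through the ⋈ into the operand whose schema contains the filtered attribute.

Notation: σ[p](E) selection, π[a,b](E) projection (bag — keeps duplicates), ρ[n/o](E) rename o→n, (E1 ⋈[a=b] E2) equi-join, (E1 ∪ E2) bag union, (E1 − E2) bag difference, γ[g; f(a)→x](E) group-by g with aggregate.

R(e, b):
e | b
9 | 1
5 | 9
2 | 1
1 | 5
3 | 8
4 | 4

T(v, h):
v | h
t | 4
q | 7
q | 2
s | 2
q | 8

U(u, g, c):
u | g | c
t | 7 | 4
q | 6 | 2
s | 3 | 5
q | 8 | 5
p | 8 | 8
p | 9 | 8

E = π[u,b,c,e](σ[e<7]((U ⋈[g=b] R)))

σ filters on e, owned by the right side.
E' = π[u,b,c,e]((U ⋈[g=b] σ[e<7](R)))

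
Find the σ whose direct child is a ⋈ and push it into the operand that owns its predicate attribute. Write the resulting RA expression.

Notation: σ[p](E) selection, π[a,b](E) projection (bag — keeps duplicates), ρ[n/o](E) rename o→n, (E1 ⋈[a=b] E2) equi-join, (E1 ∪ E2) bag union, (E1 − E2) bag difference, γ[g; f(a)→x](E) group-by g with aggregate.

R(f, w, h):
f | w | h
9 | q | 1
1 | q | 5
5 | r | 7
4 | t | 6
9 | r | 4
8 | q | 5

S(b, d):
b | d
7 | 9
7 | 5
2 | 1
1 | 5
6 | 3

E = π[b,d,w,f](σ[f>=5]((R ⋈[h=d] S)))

σ filters on f, owned by the left side.
E' = π[b,d,w,f]((σ[f>=5](R) ⋈[h=d] S))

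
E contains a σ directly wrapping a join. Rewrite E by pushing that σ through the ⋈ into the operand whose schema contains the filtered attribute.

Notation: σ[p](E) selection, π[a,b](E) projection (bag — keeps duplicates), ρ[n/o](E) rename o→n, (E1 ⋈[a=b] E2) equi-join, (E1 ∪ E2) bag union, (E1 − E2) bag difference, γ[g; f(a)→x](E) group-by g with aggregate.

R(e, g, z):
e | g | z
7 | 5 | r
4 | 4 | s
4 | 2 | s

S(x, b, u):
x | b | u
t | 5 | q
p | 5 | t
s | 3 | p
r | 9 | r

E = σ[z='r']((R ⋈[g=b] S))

σ filters on z, owned by the left side.
E' = (σ[z='r'](R) ⋈[g=b] S)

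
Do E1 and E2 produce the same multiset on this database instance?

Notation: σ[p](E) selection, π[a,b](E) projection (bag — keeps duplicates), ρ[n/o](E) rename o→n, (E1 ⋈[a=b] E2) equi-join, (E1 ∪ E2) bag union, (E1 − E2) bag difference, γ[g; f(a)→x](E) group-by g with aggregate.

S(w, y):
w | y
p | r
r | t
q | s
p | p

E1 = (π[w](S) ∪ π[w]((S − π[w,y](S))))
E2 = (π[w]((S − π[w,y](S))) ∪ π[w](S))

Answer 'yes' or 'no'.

E1 stepwise |·|:
  S → 4
  π[w](S) → 4
  S → 4
  S → 4
  π[w,y](S) → 4
  (S − π[w,y](S)) → 0
  π[w]((S − π[w,y](S))) → 0
  (π[w](S) ∪ π[w]((S − π[w,y](S)))) → 4
E2 stepwise |·|:
  S → 4
  S → 4
  π[w,y](S) → 4
  (S − π[w,y](S)) → 0
  π[w]((S − π[w,y](S))) → 0
  S → 4
  π[w](S) → 4
  (π[w]((S − π[w,y](S))) ∪ π[w](S)) → 4

E1 and E2 produce the same multiset:
w
p
p
q
r

yes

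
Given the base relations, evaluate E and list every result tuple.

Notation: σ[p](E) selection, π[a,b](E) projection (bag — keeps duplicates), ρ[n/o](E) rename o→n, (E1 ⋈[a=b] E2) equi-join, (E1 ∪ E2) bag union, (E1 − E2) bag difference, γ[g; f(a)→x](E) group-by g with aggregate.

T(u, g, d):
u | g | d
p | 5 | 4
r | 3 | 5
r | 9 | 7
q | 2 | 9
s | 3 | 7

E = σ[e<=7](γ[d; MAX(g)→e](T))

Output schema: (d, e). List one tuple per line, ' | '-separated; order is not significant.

Per-node cardinality:
  T → 5
  γ[d; MAX(g)→e](T) → 4
  σ[e<=7](γ[d; MAX(g)→e](T)) → 3

== RESULT ==
d | e
4 | 5
5 | 3
9 | 2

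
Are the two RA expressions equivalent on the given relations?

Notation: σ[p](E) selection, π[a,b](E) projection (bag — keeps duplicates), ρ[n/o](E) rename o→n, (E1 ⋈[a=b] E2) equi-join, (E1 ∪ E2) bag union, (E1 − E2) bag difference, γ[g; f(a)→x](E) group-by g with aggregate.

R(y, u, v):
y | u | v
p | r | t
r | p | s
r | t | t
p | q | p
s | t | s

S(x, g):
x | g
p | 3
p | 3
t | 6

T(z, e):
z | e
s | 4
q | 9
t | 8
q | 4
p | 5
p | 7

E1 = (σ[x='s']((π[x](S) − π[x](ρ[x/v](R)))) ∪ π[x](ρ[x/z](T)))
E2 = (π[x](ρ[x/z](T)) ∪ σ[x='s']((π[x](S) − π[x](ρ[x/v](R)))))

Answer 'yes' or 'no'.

E1 per-node cardinality:
  S → 3
  π[x](S) → 3
  R → 5
  ρ[x/v](R) → 5
  π[x](ρ[x/v](R)) → 5
  (π[x](S) − π[x](ρ[x/v](R))) → 1
  σ[x='s']((π[x](S) − π[x](ρ[x/v](R)))) → 0
  T → 6
  ρ[x/z](T) → 6
  π[x](ρ[x/z](T)) → 6
  (σ[x='s']((π[x](S) − π[x](ρ[x/v](R)))) ∪ π[x](ρ[x/z](T))) → 6
E2 per-node cardinality:
  T → 6
  ρ[x/z](T) → 6
  π[x](ρ[x/z](T)) → 6
  S → 3
  π[x](S) → 3
  R → 5
  ρ[x/v](R) → 5
  π[x](ρ[x/v](R)) → 5
  (π[x](S) − π[x](ρ[x/v](R))) → 1
  σ[x='s']((π[x](S) − π[x](ρ[x/v](R)))) → 0
  (π[x](ρ[x/z](T)) ∪ σ[x='s']((π[x](S) − π[x](ρ[x/v](R))))) → 6

E1 and E2 produce the same multiset:
x
p
p
q
q
s
t

yes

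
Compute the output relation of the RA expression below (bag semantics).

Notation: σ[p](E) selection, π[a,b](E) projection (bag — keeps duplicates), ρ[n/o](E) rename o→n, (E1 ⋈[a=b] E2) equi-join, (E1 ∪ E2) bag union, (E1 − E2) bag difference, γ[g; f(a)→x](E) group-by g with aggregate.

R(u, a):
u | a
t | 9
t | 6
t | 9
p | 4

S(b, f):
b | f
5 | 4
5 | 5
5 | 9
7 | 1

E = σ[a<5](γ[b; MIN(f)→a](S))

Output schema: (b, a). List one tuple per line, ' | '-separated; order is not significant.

Per-node cardinality:
  S → 4
  γ[b; MIN(f)→a](S) → 2
  σ[a<5](γ[b; MIN(f)→a](S)) → 2

== RESULT ==
b | a
5 | 4
7 | 1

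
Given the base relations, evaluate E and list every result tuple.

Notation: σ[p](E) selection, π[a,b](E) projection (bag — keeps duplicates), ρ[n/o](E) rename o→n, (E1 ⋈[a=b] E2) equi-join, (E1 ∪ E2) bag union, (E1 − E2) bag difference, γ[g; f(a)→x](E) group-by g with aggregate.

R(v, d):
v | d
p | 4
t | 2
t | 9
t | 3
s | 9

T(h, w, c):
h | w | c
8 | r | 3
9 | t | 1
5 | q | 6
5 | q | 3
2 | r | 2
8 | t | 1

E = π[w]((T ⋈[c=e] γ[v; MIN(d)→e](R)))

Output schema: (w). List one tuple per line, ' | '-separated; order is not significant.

Per-node cardinality:
  T → 6
  R → 5
  γ[v; MIN(d)→e](R) → 3
  (T ⋈[c=e] γ[v; MIN(d)→e](R)) → 1
  π[w]((T ⋈[c=e] γ[v; MIN(d)→e](R))) → 1

== RESULT ==
w
r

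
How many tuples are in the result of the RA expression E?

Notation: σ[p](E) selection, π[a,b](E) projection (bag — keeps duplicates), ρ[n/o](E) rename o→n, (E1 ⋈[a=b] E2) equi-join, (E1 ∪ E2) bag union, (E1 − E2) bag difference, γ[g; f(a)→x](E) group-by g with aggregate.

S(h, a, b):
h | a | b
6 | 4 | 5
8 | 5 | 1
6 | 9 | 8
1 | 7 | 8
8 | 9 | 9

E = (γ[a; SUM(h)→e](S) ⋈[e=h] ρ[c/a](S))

Row counts bottom-up:
  S → 5
  γ[a; SUM(h)→e](S) → 4
  S → 5
  ρ[c/a](S) → 5
  (γ[a; SUM(h)→e](S) ⋈[e=h] ρ[c/a](S)) → 5

|E| = 5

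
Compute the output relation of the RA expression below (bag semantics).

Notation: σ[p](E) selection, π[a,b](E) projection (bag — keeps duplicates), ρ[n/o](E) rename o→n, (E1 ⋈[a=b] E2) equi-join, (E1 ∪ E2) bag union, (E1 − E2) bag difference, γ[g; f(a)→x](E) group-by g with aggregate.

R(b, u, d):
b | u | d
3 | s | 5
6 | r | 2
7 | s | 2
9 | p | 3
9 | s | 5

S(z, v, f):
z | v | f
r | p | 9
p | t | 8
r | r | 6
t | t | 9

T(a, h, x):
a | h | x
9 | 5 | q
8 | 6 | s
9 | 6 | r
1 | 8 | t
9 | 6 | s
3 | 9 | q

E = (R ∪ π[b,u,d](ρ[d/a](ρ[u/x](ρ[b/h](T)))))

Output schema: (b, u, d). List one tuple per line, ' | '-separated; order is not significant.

Subexpression sizes:
  R → 5
  T → 6
  ρ[b/h](T) → 6
  ρ[u/x](ρ[b/h](T)) → 6
  ρ[d/a](ρ[u/x](ρ[b/h](T))) → 6
  π[b,u,d](ρ[d/a](ρ[u/x](ρ[b/h](T)))) → 6
  (R ∪ π[b,u,d](ρ[d/a](ρ[u/x](ρ[b/h](T))))) → 11

== RESULT ==
b | u | d
3 | s | 5
5 | q | 9
6 | r | 2
6 | r | 9
6 | s | 8
6 | s | 9
7 | s | 2
8 | t | 1
9 | p | 3
9 | q | 3
9 | s | 5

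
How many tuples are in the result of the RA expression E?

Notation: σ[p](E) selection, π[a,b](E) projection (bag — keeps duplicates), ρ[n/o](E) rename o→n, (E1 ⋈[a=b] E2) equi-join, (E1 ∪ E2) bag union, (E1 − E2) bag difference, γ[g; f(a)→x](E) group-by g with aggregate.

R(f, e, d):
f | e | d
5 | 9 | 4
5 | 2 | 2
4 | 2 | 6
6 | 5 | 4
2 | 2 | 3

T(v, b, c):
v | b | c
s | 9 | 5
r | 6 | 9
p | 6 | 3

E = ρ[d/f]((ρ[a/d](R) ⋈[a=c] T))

Per-node cardinality:
  R → 5
  ρ[a/d](R) → 5
  T → 3
  (ρ[a/d](R) ⋈[a=c] T) → 1
  ρ[d/f]((ρ[a/d](R) ⋈[a=c] T)) → 1

|E| = 1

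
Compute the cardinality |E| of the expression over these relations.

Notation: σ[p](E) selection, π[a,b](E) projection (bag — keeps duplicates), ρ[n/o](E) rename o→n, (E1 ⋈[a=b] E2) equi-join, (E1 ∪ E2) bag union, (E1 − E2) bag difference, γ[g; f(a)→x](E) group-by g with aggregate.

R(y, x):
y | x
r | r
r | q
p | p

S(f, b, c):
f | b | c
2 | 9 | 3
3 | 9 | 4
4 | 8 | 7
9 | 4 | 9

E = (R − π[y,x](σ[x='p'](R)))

Subexpression sizes:
  R → 3
  R → 3
  σ[x='p'](R) → 1
  π[y,x](σ[x='p'](R)) → 1
  (R − π[y,x](σ[x='p'](R))) → 2

|E| = 2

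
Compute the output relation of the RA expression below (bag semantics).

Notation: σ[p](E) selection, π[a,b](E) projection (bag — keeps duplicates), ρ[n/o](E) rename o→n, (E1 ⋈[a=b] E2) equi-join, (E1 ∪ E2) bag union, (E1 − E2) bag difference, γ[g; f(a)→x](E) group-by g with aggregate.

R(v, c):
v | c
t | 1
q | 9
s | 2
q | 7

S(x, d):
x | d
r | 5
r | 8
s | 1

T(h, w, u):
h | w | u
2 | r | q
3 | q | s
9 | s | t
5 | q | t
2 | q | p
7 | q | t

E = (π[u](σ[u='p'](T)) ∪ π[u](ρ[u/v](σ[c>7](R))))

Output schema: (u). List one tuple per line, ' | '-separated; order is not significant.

Subexpression sizes:
  T → 6
  σ[u='p'](T) → 1
  π[u](σ[u='p'](T)) → 1
  R → 4
  σ[c>7](R) → 1
  ρ[u/v](σ[c>7](R)) → 1
  π[u](ρ[u/v](σ[c>7](R))) → 1
  (π[u](σ[u='p'](T)) ∪ π[u](ρ[u/v](σ[c>7](R)))) → 2

== RESULT ==
u
p
q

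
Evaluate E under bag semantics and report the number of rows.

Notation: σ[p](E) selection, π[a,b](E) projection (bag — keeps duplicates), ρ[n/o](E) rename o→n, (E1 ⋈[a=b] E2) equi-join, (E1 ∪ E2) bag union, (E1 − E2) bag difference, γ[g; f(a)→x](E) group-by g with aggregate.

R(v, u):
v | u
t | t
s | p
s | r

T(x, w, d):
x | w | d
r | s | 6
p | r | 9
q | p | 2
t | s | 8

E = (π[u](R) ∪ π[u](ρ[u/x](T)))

Per-node cardinality:
  R → 3
  π[u](R) → 3
  T → 4
  ρ[u/x](T) → 4
  π[u](ρ[u/x](T)) → 4
  (π[u](R) ∪ π[u](ρ[u/x](T))) → 7

|E| = 7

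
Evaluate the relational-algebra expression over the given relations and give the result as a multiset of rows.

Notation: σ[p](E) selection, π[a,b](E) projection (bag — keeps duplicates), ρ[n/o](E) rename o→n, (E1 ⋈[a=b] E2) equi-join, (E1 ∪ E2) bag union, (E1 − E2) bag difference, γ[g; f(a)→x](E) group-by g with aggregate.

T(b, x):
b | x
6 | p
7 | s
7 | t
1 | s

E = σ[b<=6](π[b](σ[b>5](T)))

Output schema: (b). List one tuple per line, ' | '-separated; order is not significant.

Subexpression sizes:
  T → 4
  σ[b>5](T) → 3
  π[b](σ[b>5](T)) → 3
  σ[b<=6](π[b](σ[b>5](T))) → 1

== RESULT ==
b
6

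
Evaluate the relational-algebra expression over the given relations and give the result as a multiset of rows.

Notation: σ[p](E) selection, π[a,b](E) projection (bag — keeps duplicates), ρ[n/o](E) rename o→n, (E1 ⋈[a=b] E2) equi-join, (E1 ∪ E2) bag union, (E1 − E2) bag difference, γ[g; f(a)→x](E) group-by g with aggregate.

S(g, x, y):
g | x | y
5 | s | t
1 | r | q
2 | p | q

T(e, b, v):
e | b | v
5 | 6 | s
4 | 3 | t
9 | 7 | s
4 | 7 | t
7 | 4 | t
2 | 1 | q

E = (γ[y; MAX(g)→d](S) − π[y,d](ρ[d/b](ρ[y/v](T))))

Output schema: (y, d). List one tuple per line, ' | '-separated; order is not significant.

Per-node cardinality:
  S → 3
  γ[y; MAX(g)→d](S) → 2
  T → 6
  ρ[y/v](T) → 6
  ρ[d/b](ρ[y/v](T)) → 6
  π[y,d](ρ[d/b](ρ[y/v](T))) → 6
  (γ[y; MAX(g)→d](S) − π[y,d](ρ[d/b](ρ[y/v](T)))) → 2

== RESULT ==
y | d
q | 2
t | 5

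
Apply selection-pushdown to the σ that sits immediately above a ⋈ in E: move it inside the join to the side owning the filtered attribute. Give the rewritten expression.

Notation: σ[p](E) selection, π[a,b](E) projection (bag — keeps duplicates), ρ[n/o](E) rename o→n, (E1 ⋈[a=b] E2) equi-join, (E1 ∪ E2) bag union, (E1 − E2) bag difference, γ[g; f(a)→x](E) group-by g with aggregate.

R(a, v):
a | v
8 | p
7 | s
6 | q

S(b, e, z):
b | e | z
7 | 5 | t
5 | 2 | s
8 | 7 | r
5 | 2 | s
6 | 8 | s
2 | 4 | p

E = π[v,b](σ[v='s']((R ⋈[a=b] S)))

σ filters on v, owned by the left side.
E' = π[v,b]((σ[v='s'](R) ⋈[a=b] S))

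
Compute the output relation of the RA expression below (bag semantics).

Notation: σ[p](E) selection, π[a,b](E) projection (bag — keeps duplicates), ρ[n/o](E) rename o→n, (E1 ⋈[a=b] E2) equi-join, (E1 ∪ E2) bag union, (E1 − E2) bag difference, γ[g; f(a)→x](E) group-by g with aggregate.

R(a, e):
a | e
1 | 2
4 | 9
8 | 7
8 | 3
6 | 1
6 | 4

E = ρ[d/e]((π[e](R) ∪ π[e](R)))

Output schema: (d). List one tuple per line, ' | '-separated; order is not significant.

Subexpression sizes:
  R → 6
  π[e](R) → 6
  R → 6
  π[e](R) → 6
  (π[e](R) ∪ π[e](R)) → 12
  ρ[d/e]((π[e](R) ∪ π[e](R))) → 12

== RESULT ==
d
1
1
2
2
3
3
4
4
7
7
9
9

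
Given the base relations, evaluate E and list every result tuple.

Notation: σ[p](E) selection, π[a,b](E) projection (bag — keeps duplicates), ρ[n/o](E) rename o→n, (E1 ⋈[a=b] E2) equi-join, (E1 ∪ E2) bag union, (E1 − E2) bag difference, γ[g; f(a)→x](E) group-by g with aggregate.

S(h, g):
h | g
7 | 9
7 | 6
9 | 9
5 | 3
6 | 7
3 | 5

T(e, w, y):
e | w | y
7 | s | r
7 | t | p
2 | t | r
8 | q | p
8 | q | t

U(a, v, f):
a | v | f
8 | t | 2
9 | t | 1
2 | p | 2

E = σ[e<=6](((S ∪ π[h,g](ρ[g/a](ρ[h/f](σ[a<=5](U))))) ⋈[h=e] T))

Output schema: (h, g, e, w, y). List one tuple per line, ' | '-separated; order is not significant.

Subexpression sizes:
  S → 6
  U → 3
  σ[a<=5](U) → 1
  ρ[h/f](σ[a<=5](U)) → 1
  ρ[g/a](ρ[h/f](σ[a<=5](U))) → 1
  π[h,g](ρ[g/a](ρ[h/f](σ[a<=5](U)))) → 1
  (S ∪ π[h,g](ρ[g/a](ρ[h/f](σ[a<=5](U))))) → 7
  T → 5
  ((S ∪ π[h,g](ρ[g/a](ρ[h/f](σ[a<=5](U))))) ⋈[h=e] T) → 5
  σ[e<=6](((S ∪ π[h,g](ρ[g/a](ρ[h/f](σ[a<=5](U))))) ⋈[h=e] T)) → 1

== RESULT ==
h | g | e | w | y
2 | 2 | 2 | t | r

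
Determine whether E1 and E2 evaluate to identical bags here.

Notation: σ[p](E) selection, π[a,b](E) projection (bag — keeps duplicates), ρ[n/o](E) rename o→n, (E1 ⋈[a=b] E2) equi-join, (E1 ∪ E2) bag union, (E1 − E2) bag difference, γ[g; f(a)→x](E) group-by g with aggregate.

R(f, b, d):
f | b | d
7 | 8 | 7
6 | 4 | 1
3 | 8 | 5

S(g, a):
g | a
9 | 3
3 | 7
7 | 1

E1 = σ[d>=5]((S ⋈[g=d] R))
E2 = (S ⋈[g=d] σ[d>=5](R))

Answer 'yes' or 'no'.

E1 subexpression sizes:
  S → 3
  R → 3
  (S ⋈[g=d] R) → 1
  σ[d>=5]((S ⋈[g=d] R)) → 1
E2 subexpression sizes:
  S → 3
  R → 3
  σ[d>=5](R) → 2
  (S ⋈[g=d] σ[d>=5](R)) → 1

E1 and E2 produce the same multiset:
g | a | f | b | d
7 | 1 | 7 | 8 | 7

yes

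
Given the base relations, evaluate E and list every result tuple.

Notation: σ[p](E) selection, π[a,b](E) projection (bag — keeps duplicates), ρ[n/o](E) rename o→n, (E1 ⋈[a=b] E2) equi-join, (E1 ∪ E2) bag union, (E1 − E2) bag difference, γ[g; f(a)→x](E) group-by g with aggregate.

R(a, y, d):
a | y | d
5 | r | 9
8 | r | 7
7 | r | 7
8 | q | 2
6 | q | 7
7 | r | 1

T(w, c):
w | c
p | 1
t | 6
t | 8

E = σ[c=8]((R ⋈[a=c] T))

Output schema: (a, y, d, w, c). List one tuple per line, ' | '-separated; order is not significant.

Per-node cardinality:
  R → 6
  T → 3
  (R ⋈[a=c] T) → 3
  σ[c=8]((R ⋈[a=c] T)) → 2

== RESULT ==
a | y | d | w | c
8 | q | 2 | t | 8
8 | r | 7 | t | 8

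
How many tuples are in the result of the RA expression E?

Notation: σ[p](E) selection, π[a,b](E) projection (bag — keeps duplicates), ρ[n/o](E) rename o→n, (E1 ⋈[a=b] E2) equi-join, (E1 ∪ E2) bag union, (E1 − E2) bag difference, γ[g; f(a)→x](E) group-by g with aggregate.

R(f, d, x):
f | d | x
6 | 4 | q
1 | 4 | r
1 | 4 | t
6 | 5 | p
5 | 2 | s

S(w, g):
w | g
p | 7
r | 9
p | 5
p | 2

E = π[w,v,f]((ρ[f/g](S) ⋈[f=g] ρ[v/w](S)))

Row counts bottom-up:
  S → 4
  ρ[f/g](S) → 4
  S → 4
  ρ[v/w](S) → 4
  (ρ[f/g](S) ⋈[f=g] ρ[v/w](S)) → 4
  π[w,v,f]((ρ[f/g](S) ⋈[f=g] ρ[v/w](S))) → 4

|E| = 4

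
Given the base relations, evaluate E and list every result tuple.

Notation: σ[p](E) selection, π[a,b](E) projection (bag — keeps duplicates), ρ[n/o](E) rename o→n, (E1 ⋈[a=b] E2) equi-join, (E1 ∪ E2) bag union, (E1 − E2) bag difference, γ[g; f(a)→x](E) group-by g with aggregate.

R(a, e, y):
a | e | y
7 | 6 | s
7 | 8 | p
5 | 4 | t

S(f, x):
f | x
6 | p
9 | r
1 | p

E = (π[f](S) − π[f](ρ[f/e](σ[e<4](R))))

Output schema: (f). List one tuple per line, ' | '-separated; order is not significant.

Subexpression sizes:
  S → 3
  π[f](S) → 3
  R → 3
  σ[e<4](R) → 0
  ρ[f/e](σ[e<4](R)) → 0
  π[f](ρ[f/e](σ[e<4](R))) → 0
  (π[f](S) − π[f](ρ[f/e](σ[e<4](R)))) → 3

== RESULT ==
f
1
6
9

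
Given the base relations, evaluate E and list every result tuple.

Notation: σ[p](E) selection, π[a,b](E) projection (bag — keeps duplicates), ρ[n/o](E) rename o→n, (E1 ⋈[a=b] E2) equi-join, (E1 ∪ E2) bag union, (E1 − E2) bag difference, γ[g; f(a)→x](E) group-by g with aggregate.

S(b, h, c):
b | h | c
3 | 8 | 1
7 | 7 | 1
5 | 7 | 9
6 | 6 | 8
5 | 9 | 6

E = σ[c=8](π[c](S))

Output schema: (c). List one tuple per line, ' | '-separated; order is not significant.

Stepwise |·|:
  S → 5
  π[c](S) → 5
  σ[c=8](π[c](S)) → 1

== RESULT ==
c
8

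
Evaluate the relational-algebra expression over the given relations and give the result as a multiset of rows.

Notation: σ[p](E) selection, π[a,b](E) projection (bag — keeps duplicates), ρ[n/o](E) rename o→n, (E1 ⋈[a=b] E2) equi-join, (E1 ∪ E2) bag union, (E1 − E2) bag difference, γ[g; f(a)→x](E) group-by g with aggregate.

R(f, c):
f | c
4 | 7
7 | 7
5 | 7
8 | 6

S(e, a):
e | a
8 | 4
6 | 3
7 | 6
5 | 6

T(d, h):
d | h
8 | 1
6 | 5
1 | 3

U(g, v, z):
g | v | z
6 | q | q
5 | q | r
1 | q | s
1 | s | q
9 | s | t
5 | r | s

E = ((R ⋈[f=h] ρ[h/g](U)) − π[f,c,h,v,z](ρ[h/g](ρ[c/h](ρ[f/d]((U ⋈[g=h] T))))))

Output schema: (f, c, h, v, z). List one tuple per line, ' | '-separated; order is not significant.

Per-node cardinality:
  R → 4
  U → 6
  ρ[h/g](U) → 6
  (R ⋈[f=h] ρ[h/g](U)) → 2
  U → 6
  T → 3
  (U ⋈[g=h] T) → 4
  ρ[f/d]((U ⋈[g=h] T)) → 4
  ρ[c/h](ρ[f/d]((U ⋈[g=h] T))) → 4
  ρ[h/g](ρ[c/h](ρ[f/d]((U ⋈[g=h] T)))) → 4
  π[f,c,h,v,z](ρ[h/g](ρ[c/h](ρ[f/d]((U ⋈[g=h] T))))) → 4
  ((R ⋈[f=h] ρ[h/g](U)) − π[f,c,h,v,z](ρ[h/g](ρ[c/h](ρ[f/d]((U ⋈[g=h] T)))))) → 2

== RESULT ==
f | c | h | v | z
5 | 7 | 5 | q | r
5 | 7 | 5 | r | s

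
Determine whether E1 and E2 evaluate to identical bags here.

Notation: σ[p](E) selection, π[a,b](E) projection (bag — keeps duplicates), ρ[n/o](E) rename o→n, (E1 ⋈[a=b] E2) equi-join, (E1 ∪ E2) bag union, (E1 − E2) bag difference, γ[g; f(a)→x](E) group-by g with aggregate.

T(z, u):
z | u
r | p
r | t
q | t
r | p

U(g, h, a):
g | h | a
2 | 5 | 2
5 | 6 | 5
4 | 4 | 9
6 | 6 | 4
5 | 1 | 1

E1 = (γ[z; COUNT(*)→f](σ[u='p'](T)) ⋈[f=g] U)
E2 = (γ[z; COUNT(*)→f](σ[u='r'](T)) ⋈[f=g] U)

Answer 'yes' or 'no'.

E1 stepwise |·|:
  T → 4
  σ[u='p'](T) → 2
  γ[z; COUNT(*)→f](σ[u='p'](T)) → 1
  U → 5
  (γ[z; COUNT(*)→f](σ[u='p'](T)) ⋈[f=g] U) → 1
E2 stepwise |·|:
  T → 4
  σ[u='r'](T) → 0
  γ[z; COUNT(*)→f](σ[u='r'](T)) → 0
  U → 5
  (γ[z; COUNT(*)→f](σ[u='r'](T)) ⋈[f=g] U) → 0

E1 result:
z | f | g | h | a
r | 2 | 2 | 5 | 2
E2 result:
z | f | g | h | a
(0 rows)
Witness: ('r', 2, 2, 5, 2) appears 1× in E1 but 0× in E2.

no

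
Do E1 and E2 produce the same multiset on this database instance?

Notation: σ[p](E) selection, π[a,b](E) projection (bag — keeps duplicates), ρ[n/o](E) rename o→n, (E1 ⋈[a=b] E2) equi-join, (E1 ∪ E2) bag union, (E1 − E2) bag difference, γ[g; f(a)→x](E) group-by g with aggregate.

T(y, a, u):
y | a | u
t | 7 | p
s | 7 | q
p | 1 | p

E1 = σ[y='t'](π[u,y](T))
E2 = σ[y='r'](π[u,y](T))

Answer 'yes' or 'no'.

E1 row counts bottom-up:
  T → 3
  π[u,y](T) → 3
  σ[y='t'](π[u,y](T)) → 1
E2 row counts bottom-up:
  T → 3
  π[u,y](T) → 3
  σ[y='r'](π[u,y](T)) → 0

E1 result:
u | y
p | t
E2 result:
u | y
(0 rows)
Witness: ('p', 't') appears 1× in E1 but 0× in E2.

no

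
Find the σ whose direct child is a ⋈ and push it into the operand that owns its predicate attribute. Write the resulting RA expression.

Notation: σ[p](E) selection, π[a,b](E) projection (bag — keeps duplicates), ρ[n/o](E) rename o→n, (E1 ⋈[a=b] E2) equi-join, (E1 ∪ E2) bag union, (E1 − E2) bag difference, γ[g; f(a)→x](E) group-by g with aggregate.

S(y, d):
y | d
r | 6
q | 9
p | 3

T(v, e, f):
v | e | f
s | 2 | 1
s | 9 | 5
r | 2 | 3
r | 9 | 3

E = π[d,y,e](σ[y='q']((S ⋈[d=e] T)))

σ filters on y, owned by the left side.
E' = π[d,y,e]((σ[y='q'](S) ⋈[d=e] T))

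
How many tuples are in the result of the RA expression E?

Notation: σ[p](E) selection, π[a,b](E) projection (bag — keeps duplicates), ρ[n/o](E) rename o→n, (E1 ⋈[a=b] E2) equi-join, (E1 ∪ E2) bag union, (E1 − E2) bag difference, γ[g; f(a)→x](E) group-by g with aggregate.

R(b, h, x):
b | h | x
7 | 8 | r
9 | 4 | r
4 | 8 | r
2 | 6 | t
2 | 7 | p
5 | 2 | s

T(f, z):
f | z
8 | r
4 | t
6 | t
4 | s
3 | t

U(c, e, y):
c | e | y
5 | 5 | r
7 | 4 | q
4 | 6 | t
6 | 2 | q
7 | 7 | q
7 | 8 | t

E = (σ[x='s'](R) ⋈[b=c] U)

Stepwise |·|:
  R → 6
  σ[x='s'](R) → 1
  U → 6
  (σ[x='s'](R) ⋈[b=c] U) → 1

|E| = 1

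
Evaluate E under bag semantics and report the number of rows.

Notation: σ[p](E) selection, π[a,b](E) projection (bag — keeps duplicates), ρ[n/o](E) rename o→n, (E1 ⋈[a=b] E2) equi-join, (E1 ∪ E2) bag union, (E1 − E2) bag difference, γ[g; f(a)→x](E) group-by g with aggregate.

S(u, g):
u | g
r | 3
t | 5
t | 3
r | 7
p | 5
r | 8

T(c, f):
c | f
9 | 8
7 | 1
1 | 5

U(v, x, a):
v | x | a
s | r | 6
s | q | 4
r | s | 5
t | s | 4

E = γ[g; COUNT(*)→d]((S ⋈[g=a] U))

Per-node cardinality:
  S → 6
  U → 4
  (S ⋈[g=a] U) → 2
  γ[g; COUNT(*)→d]((S ⋈[g=a] U)) → 1

|E| = 1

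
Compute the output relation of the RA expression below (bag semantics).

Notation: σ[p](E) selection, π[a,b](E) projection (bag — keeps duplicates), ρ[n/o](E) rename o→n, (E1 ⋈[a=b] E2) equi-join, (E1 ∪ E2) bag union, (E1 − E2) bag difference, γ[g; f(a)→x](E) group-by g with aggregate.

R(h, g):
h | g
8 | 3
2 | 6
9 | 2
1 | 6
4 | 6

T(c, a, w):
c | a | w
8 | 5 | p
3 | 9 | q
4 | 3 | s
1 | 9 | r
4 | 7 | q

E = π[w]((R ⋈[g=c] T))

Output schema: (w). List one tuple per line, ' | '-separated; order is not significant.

Per-node cardinality:
  R → 5
  T → 5
  (R ⋈[g=c] T) → 1
  π[w]((R ⋈[g=c] T)) → 1

== RESULT ==
w
q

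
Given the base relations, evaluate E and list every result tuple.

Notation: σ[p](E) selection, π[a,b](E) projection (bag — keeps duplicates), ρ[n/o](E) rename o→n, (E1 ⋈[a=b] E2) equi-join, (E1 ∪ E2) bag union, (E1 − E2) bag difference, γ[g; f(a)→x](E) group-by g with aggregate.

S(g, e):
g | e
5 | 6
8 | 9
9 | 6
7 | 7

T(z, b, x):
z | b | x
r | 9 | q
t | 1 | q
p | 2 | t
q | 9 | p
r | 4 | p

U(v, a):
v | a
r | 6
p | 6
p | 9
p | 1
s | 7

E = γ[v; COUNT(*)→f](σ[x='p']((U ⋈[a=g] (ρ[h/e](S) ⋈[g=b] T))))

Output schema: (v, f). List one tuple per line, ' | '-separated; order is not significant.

Row counts bottom-up:
  U → 5
  S → 4
  ρ[h/e](S) → 4
  T → 5
  (ρ[h/e](S) ⋈[g=b] T) → 2
  (U ⋈[a=g] (ρ[h/e](S) ⋈[g=b] T)) → 2
  σ[x='p']((U ⋈[a=g] (ρ[h/e](S) ⋈[g=b] T))) → 1
  γ[v; COUNT(*)→f](σ[x='p']((U ⋈[a=g] (ρ[h/e](S) ⋈[g=b] T)))) → 1

== RESULT ==
v | f
p | 1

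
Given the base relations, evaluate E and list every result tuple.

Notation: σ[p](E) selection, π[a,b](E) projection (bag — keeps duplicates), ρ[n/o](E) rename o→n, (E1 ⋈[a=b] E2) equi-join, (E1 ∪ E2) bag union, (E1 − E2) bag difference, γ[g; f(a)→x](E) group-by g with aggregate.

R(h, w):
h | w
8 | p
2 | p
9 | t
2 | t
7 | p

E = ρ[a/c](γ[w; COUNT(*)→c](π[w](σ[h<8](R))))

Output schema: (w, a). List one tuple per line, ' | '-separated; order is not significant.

Stepwise |·|:
  R → 5
  σ[h<8](R) → 3
  π[w](σ[h<8](R)) → 3
  γ[w; COUNT(*)→c](π[w](σ[h<8](R))) → 2
  ρ[a/c](γ[w; COUNT(*)→c](π[w](σ[h<8](R)))) → 2

== RESULT ==
w | a
p | 2
t | 1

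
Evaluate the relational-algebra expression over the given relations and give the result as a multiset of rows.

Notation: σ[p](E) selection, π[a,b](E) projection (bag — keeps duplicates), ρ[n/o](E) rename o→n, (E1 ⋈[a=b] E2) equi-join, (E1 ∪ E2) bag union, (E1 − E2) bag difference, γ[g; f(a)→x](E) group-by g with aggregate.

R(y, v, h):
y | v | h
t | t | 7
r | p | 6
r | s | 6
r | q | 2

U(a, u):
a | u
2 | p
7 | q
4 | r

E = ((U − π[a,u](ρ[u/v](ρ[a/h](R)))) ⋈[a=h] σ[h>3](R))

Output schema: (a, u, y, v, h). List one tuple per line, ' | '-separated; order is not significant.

Row counts bottom-up:
  U → 3
  R → 4
  ρ[a/h](R) → 4
  ρ[u/v](ρ[a/h](R)) → 4
  π[a,u](ρ[u/v](ρ[a/h](R))) → 4
  (U − π[a,u](ρ[u/v](ρ[a/h](R)))) → 3
  R → 4
  σ[h>3](R) → 3
  ((U − π[a,u](ρ[u/v](ρ[a/h](R)))) ⋈[a=h] σ[h>3](R)) → 1

== RESULT ==
a | u | y | v | h
7 | q | t | t | 7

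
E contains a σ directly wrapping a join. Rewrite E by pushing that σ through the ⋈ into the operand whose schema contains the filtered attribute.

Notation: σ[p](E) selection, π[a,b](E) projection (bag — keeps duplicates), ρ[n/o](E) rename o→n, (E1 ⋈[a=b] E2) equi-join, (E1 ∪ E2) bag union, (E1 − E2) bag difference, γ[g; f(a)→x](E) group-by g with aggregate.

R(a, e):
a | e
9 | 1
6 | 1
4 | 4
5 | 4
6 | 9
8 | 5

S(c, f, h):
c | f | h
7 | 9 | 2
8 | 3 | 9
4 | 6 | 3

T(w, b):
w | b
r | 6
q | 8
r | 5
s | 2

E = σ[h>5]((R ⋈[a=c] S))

σ filters on h, owned by the right side.
E' = (R ⋈[a=c] σ[h>5](S))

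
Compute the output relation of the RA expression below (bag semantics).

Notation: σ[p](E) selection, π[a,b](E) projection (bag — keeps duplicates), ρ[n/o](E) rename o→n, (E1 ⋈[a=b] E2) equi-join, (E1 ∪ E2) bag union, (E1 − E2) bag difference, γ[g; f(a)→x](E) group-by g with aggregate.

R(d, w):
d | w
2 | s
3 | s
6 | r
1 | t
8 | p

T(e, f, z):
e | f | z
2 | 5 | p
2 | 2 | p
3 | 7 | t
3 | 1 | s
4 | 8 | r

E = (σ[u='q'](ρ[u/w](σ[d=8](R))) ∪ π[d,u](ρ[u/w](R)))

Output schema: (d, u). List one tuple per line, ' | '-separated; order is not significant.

Row counts bottom-up:
  R → 5
  σ[d=8](R) → 1
  ρ[u/w](σ[d=8](R)) → 1
  σ[u='q'](ρ[u/w](σ[d=8](R))) → 0
  R → 5
  ρ[u/w](R) → 5
  π[d,u](ρ[u/w](R)) → 5
  (σ[u='q'](ρ[u/w](σ[d=8](R))) ∪ π[d,u](ρ[u/w](R))) → 5

== RESULT ==
d | u
1 | t
2 | s
3 | s
6 | r
8 | p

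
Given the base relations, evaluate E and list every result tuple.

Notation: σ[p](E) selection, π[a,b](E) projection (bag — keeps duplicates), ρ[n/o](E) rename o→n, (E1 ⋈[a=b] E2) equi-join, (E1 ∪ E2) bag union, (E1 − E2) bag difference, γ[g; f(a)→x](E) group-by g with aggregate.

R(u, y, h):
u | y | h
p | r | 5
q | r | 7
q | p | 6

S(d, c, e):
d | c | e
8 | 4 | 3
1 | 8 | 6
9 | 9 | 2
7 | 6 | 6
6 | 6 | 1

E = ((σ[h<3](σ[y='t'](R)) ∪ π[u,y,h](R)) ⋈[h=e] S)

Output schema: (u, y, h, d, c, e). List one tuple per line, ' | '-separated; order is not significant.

Subexpression sizes:
  R → 3
  σ[y='t'](R) → 0
  σ[h<3](σ[y='t'](R)) → 0
  R → 3
  π[u,y,h](R) → 3
  (σ[h<3](σ[y='t'](R)) ∪ π[u,y,h](R)) → 3
  S → 5
  ((σ[h<3](σ[y='t'](R)) ∪ π[u,y,h](R)) ⋈[h=e] S) → 2

== RESULT ==
u | y | h | d | c | e
q | p | 6 | 1 | 8 | 6
q | p | 6 | 7 | 6 | 6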